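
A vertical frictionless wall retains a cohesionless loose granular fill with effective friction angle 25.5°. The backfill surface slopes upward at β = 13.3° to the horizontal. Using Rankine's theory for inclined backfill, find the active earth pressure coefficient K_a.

0.443

K_a = cos β · (cos β − √(cos²β − cos²φ)) / (cos β + √(cos²β − cos²φ)).
cos β = 0.9732, cos φ = 0.9026, √(cos²β − cos²φ) = 0.3639.
K_a = 0.9732 × (0.9732 − 0.3639)/(0.9732 + 0.3639) = 0.4435.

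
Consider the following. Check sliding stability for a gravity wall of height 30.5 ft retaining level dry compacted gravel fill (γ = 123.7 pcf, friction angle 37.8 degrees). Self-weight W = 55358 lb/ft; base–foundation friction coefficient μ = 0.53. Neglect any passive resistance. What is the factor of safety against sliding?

K_a = tan²(45° − 37.8°/2) = 0.2400.
P_a = ½K_aγH² = 0.5×0.2400×123.7×30.5² = 13810 lb/ft, acting at H/3 = 10.17 ft above the base.
FS_sliding = μW / P_a = 0.53×55358 / 13810 = 2.125.

2.12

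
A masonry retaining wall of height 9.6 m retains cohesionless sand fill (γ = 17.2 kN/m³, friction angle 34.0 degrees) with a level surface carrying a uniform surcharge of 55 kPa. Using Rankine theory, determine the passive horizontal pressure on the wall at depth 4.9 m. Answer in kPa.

K_p = (1 + sin φ)/(1 − sin φ) = 3.537.
σ_v = γz + q = 17.2 × 4.9 + 55 = 139.3 kPa.
σ_h = K_p σ_v = 3.537 × 139.3 = 492.7 kPa.

493 kPa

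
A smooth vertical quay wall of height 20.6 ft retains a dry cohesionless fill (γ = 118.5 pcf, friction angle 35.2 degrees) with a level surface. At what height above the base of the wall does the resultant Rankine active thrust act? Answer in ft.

6.87 ft

K_a = 0.2687.
The pressure distribution is triangular, so the resultant acts at H/3 above the base = 20.6/3 = 6.867 ft.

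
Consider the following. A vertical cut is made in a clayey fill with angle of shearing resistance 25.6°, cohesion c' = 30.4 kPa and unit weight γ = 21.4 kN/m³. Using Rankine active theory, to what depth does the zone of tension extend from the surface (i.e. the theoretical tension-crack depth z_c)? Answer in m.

4.51 m

K_a = tan²(45° − 25.6°/2) = 0.3966; √K_a = 0.6297.
The active pressure is zero where K_a γ z = 2c√K_a, so z_c = 2c/(γ√K_a) = 2×30.4/(21.4×0.6297) = 4.512 m.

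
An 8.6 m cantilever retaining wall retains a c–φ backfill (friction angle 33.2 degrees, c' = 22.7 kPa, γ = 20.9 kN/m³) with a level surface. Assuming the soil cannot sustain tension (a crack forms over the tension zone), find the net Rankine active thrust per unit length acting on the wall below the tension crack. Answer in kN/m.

64.2 kN/m

K_a = 0.2924; √K_a = 0.5407.
Tension-crack depth z_c = 2c/(γ√K_a) = 2×22.7/(20.9×0.5407) = 4.017 m.
σ_a at base = K_a γ H − 2c√K_a = 0.2924×20.9×8.6 − 2×22.7×0.5407 = 28.00 kPa.
P_a = ½ × 28.00 × (H − z_c) = 0.5×28.00×4.583 = 64.16 kN/m.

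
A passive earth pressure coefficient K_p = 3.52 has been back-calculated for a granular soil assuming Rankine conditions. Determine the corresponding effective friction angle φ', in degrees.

K_p = (1+sin φ)/(1−sin φ) ⇒ sin φ = (K_p − 1)/(K_p + 1) = 0.5575.
φ = arcsin(0.5575) = 33.88°.

33.9°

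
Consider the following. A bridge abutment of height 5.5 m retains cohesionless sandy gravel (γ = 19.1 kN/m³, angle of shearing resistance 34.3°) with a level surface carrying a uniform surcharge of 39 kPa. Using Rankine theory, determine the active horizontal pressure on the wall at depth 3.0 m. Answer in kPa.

26.9 kPa

K_a = (1 − sin φ)/(1 + sin φ) = 0.2792.
σ_v = γz + q = 19.1 × 3.0 + 39 = 96.30 kPa.
σ_h = K_a σ_v = 0.2792 × 96.30 = 26.88 kPa.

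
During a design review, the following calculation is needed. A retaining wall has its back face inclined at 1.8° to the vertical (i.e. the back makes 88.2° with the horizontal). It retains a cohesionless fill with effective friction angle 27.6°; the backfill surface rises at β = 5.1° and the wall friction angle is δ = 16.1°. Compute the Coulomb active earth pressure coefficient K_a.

0.365

K_a = sin²(α+φ) / [sin²α · sin(α−δ) · (1 + √{sin(φ+δ)sin(φ−β) / (sin(α−δ)sin(α+β))})²].
With α = 88.2°, φ = 27.6°, δ = 16.1°, β = 5.1°: K_a = 0.3654.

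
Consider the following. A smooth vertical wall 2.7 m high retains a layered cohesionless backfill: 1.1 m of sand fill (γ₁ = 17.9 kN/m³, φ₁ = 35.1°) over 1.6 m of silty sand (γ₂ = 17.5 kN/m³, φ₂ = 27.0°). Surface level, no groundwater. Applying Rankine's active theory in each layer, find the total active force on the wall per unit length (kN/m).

23.2 kN/m

K_a1 = tan²(45°−35.1°/2) = 0.2698; K_a2 = tan²(45°−27.0°/2) = 0.3755.
Layer 1: σ at base = K_a1 γ₁ h₁ = 5.313 kPa; P₁ = ½×5.313×1.1 = 2.922.
Layer 2: σ_v at top = γ₁h₁ = 19.69; σ_h top = K_a2×19.69 = 7.394; σ_h base = K_a2×(19.69+17.5×1.6) = 17.91.
P₂ = ½(7.394+17.91)×1.6 = 20.24. Total P_a = 2.922+20.24 = 23.16 kN/m.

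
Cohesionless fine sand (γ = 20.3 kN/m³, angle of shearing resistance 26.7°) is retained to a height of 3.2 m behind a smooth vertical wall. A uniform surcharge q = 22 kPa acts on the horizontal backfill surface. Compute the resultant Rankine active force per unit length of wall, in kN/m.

66.2 kN/m

K_a = tan²(45° − φ/2) = 0.3800.
Soil triangle: ½ K_a γ H² = 0.5×0.3800×20.3×3.2² = 39.49 kN/m.
Surcharge rectangle: K_a q H = 0.3800×22×3.2 = 26.75 kN/m.
Total = 39.49 + 26.75 = 66.24 kN/m.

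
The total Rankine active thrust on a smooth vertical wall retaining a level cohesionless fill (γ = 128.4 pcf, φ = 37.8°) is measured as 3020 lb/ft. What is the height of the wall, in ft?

14.0 ft

K_a = 0.2400. P_a = ½ K_a γ H² ⇒ H = √(2P_a/(K_a γ)).
H = √(2×3020/(0.2400×128.4)) = 14.00 ft.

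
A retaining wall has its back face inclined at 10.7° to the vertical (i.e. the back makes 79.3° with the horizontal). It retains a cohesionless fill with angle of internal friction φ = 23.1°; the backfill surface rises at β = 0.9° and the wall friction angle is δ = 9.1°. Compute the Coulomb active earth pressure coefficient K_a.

0.489

K_a = sin²(α+φ) / [sin²α · sin(α−δ) · (1 + √{sin(φ+δ)sin(φ−β) / (sin(α−δ)sin(α+β))})²].
With α = 79.3°, φ = 23.1°, δ = 9.1°, β = 0.9°: K_a = 0.4886.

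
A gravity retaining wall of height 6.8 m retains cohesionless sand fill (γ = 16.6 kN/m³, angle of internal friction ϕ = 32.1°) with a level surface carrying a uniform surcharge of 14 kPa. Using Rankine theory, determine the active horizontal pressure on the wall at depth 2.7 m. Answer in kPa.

18.0 kPa

K_a = (1 − sin φ)/(1 + sin φ) = 0.3060.
σ_v = γz + q = 16.6 × 2.7 + 14 = 58.82 kPa.
σ_h = K_a σ_v = 0.3060 × 58.82 = 18.00 kPa.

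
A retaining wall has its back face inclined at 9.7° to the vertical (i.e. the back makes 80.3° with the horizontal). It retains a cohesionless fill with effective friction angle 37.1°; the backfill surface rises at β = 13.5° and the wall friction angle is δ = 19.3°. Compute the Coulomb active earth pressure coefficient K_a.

K_a = sin²(α+φ) / [sin²α · sin(α−δ) · (1 + √{sin(φ+δ)sin(φ−β) / (sin(α−δ)sin(α+β))})²].
With α = 80.3°, φ = 37.1°, δ = 19.3°, β = 13.5°: K_a = 0.3542.

0.354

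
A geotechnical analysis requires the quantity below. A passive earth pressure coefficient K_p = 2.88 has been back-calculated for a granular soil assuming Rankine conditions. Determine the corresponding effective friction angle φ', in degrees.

K_p = (1+sin φ)/(1−sin φ) ⇒ sin φ = (K_p − 1)/(K_p + 1) = 0.4845.
φ = arcsin(0.4845) = 28.98°.

29.0°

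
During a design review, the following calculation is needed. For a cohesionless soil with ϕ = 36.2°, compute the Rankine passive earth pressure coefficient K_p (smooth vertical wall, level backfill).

K_p = (1 + sin φ)/(1 − sin φ) = tan²(45° + 36.2°/2) = 3.885.

3.89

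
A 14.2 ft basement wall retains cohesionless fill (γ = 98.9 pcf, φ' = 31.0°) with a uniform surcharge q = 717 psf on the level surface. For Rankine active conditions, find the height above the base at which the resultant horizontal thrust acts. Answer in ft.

5.93 ft

K_a = 0.3201.
Triangular part P₁ = ½K_aγH² = 3192 at H/3 = 4.733 ft; rectangular part P₂ = K_a q H = 3259 at H/2 = 7.100 ft.
ȳ = (P₁·4.733 + P₂·7.100)/(P₁+P₂) = 5.929 ft.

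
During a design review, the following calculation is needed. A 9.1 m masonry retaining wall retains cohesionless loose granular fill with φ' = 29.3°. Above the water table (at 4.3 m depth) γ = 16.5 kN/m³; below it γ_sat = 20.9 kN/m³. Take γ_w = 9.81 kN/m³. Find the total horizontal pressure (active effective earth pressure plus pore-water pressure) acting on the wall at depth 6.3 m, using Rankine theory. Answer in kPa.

K_a = (1 − sin φ)/(1 + sin φ) = 0.3428.
γ' = 20.9 − 9.81 = 11.09 kN/m³.
Effective vertical stress at 6.3 m: σ'_v = 16.5×4.3 + 11.09×2.00 = 93.13 kPa.
σ'_h = K_a σ'_v = 0.3428 × 93.13 = 31.93 kPa; u = γ_w × 2.00 = 19.62 kPa.
Total σ_h = 31.93 + 19.62 = 51.55 kPa.

51.5 kPa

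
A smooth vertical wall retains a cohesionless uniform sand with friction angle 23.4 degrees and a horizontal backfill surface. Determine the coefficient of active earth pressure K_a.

0.431

K_a = (1 − sin φ)/(1 + sin φ) = (1 − sin 23.4°)/(1 + sin 23.4°) = 0.4315.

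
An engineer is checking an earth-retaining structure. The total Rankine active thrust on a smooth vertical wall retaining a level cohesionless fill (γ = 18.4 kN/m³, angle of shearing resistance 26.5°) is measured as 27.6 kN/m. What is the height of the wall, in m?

K_a = 0.3829. P_a = ½ K_a γ H² ⇒ H = √(2P_a/(K_a γ)).
H = √(2×27.6/(0.3829×18.4)) = 2.799 m.

2.80 m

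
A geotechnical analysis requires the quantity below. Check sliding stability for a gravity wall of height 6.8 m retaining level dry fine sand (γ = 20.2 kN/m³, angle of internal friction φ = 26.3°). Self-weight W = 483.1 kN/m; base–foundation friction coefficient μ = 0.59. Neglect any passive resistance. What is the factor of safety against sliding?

K_a = tan²(45° − 26.3°/2) = 0.3859.
P_a = ½K_aγH² = 0.5×0.3859×20.2×6.8² = 180.2 kN/m, acting at H/3 = 2.267 m above the base.
FS_sliding = μW / P_a = 0.59×483.1 / 180.2 = 1.581.

1.58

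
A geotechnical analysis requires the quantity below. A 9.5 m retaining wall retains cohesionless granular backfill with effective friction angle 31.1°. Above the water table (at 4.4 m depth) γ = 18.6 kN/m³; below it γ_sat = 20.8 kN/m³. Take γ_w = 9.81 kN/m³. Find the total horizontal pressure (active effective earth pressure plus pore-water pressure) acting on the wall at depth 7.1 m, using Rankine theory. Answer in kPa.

62.0 kPa

K_a = (1 − sin φ)/(1 + sin φ) = 0.3188.
γ' = 20.8 − 9.81 = 10.99 kN/m³.
Effective vertical stress at 7.1 m: σ'_v = 18.6×4.4 + 10.99×2.70 = 111.5 kPa.
σ'_h = K_a σ'_v = 0.3188 × 111.5 = 35.55 kPa; u = γ_w × 2.70 = 26.49 kPa.
Total σ_h = 35.55 + 26.49 = 62.04 kPa.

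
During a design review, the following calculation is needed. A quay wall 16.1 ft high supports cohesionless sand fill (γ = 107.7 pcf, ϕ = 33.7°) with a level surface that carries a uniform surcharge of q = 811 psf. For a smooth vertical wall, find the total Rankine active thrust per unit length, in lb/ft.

K_a = tan²(45° − φ/2) = 0.2863.
Soil triangle: ½ K_a γ H² = 0.5×0.2863×107.7×16.1² = 3996 lb/ft.
Surcharge rectangle: K_a q H = 0.2863×811×16.1 = 3738 lb/ft.
Total = 3996 + 3738 = 7735 lb/ft.

7730 lb/ft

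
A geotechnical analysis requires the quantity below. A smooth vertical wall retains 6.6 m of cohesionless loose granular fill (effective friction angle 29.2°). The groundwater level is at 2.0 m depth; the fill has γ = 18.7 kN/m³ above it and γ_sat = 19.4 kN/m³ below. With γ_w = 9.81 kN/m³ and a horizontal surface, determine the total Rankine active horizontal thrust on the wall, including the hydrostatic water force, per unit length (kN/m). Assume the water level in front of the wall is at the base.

K_a = tan²(45° − φ/2) = 0.3442.
γ' = 19.4 − 9.81 = 9.590 kN/m³. Depth below WT = 4.6 m.
σ'_h at WT = K_a γ d_w = 12.87 kPa; at base = 12.87 + K_a γ' × 4.6 = 28.06 kPa.
P₁ (0–2.0 m) = ½×12.87×2.0 = 12.87. P₂ (2.0–6.6 m) = ½(12.87+28.06)×4.6 = 94.14.
P_w = ½ γ_w h₂² = 0.5×9.81×4.6² = 103.8. Total = 12.87+94.14+103.8 = 210.8 kN/m.

211 kN/m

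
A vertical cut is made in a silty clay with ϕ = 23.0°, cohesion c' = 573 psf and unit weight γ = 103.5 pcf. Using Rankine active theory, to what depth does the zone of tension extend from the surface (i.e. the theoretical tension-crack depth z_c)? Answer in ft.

16.7 ft

K_a = tan²(45° − 23.0°/2) = 0.4381; √K_a = 0.6619.
The active pressure is zero where K_a γ z = 2c√K_a, so z_c = 2c/(γ√K_a) = 2×573/(103.5×0.6619) = 16.73 ft.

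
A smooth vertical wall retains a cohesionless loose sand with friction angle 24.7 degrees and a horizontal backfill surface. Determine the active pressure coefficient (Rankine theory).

K_a = (1 − sin φ)/(1 + sin φ) = (1 − sin 24.7°)/(1 + sin 24.7°) = 0.4106.

0.411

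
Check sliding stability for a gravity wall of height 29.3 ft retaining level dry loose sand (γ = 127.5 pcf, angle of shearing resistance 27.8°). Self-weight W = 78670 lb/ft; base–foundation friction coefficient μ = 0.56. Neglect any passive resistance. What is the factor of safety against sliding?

K_a = tan²(45° − 27.8°/2) = 0.3639.
P_a = ½K_aγH² = 0.5×0.3639×127.5×29.3² = 19920 lb/ft, acting at H/3 = 9.767 ft above the base.
FS_sliding = μW / P_a = 0.56×78670 / 19920 = 2.212.

2.21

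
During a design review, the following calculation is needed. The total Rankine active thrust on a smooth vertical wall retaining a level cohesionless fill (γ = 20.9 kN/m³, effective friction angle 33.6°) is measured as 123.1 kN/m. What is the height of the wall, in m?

6.40 m

K_a = 0.2875. P_a = ½ K_a γ H² ⇒ H = √(2P_a/(K_a γ)).
H = √(2×123.1/(0.2875×20.9)) = 6.401 m.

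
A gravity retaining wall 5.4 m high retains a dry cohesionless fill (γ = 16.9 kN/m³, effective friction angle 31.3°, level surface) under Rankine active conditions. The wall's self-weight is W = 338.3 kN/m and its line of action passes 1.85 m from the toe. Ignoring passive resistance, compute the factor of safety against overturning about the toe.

K_a = tan²(45° − 31.3°/2) = 0.3162.
P_a = ½K_aγH² = 0.5×0.3162×16.9×5.4² = 77.91 kN/m, acting at H/3 = 1.800 m above the base.
Overturning moment M_o = P_a × H/3 = 77.91 × 1.800 = 140.2.
Resisting moment M_r = W × 1.85 = 338.3 × 1.85 = 625.9.
FS_overturning = M_r/M_o = 625.9/140.2 = 4.463.

4.46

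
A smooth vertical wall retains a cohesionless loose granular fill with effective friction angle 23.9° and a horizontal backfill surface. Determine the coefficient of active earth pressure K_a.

0.423

K_a = tan²(45° − φ/2) = tan²(33.05°) = 0.4233.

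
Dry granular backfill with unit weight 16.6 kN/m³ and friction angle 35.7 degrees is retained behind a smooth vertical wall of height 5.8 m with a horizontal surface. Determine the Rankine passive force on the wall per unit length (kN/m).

1060 kN/m

K_p = tan²(45° + φ/2) = 3.802.
P_p = ½ K_p γ H² = 0.5 × 3.802 × 16.6 × 5.8² = 1062 kN/m.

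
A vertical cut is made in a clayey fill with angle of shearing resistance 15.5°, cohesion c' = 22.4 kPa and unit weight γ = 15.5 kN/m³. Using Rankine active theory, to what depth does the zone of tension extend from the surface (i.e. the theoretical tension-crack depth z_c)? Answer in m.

K_a = tan²(45° − 15.5°/2) = 0.5782; √K_a = 0.7604.
The active pressure is zero where K_a γ z = 2c√K_a, so z_c = 2c/(γ√K_a) = 2×22.4/(15.5×0.7604) = 3.801 m.

3.80 m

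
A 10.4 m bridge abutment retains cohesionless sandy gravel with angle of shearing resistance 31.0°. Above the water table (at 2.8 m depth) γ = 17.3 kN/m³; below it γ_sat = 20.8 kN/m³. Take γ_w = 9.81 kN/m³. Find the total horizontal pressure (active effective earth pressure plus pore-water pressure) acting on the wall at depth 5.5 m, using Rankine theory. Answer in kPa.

51.5 kPa

K_a = (1 − sin φ)/(1 + sin φ) = 0.3201.
γ' = 20.8 − 9.81 = 10.99 kN/m³.
Effective vertical stress at 5.5 m: σ'_v = 17.3×2.8 + 10.99×2.70 = 78.11 kPa.
σ'_h = K_a σ'_v = 0.3201 × 78.11 = 25.00 kPa; u = γ_w × 2.70 = 26.49 kPa.
Total σ_h = 25.00 + 26.49 = 51.49 kPa.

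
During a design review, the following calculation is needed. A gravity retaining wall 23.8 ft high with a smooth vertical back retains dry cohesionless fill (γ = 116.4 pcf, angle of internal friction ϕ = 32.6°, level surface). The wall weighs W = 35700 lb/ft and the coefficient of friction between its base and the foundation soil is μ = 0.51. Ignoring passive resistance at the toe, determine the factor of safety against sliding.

K_a = tan²(45° − 32.6°/2) = 0.2997.
P_a = ½K_aγH² = 0.5×0.2997×116.4×23.8² = 9881 lb/ft, acting at H/3 = 7.933 ft above the base.
FS_sliding = μW / P_a = 0.51×35700 / 9881 = 1.843.

1.84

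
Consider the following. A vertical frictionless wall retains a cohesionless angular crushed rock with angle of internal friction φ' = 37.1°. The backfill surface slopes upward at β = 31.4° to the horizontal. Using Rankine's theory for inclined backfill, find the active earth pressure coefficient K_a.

K_a = cos β · (cos β − √(cos²β − cos²φ)) / (cos β + √(cos²β − cos²φ)).
cos β = 0.8536, cos φ = 0.7976, √(cos²β − cos²φ) = 0.3040.
K_a = 0.8536 × (0.8536 − 0.3040)/(0.8536 + 0.3040) = 0.4052.

0.405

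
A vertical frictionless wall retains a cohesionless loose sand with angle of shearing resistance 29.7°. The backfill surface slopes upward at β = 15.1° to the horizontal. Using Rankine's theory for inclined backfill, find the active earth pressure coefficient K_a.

K_a = cos β · (cos β − √(cos²β − cos²φ)) / (cos β + √(cos²β − cos²φ)).
cos β = 0.9655, cos φ = 0.8686, √(cos²β − cos²φ) = 0.4214.
K_a = 0.9655 × (0.9655 − 0.4214)/(0.9655 + 0.4214) = 0.3787.

0.379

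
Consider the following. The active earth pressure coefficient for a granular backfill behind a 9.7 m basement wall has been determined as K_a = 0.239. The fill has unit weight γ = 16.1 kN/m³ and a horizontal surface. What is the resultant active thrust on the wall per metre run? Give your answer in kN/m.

181 kN/m

P = ½ K_a γ H² = 0.5 × 0.239 × 16.1 × 9.7² = 181.0 kN/m.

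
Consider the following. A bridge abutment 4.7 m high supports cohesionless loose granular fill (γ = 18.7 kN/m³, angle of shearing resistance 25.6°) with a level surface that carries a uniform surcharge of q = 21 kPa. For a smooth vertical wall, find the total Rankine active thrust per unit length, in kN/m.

121 kN/m

K_a = tan²(45° − φ/2) = 0.3966.
Soil triangle: ½ K_a γ H² = 0.5×0.3966×18.7×4.7² = 81.91 kN/m.
Surcharge rectangle: K_a q H = 0.3966×21×4.7 = 39.14 kN/m.
Total = 81.91 + 39.14 = 121.0 kN/m.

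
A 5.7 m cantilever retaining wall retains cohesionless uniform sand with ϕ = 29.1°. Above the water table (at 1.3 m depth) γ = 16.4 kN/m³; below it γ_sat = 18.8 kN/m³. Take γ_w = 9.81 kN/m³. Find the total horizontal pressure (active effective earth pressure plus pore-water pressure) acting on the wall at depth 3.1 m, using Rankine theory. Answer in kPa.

K_a = (1 − sin φ)/(1 + sin φ) = 0.3456.
γ' = 18.8 − 9.81 = 8.990 kN/m³.
Effective vertical stress at 3.1 m: σ'_v = 16.4×1.3 + 8.990×1.80 = 37.50 kPa.
σ'_h = K_a σ'_v = 0.3456 × 37.50 = 12.96 kPa; u = γ_w × 1.80 = 17.66 kPa.
Total σ_h = 12.96 + 17.66 = 30.62 kPa.

30.6 kPa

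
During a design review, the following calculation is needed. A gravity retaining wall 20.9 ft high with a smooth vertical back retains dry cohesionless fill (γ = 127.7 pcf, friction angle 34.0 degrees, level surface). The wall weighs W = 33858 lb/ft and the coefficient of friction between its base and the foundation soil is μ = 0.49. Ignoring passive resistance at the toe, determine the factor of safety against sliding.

K_a = tan²(45° − 34.0°/2) = 0.2827.
P_a = ½K_aγH² = 0.5×0.2827×127.7×20.9² = 7885 lb/ft, acting at H/3 = 6.967 ft above the base.
FS_sliding = μW / P_a = 0.49×33858 / 7885 = 2.104.

2.10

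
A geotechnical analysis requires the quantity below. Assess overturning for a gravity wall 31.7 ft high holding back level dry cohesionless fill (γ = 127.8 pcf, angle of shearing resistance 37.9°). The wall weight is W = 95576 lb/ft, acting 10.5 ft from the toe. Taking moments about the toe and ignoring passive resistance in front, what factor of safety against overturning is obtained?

6.19

K_a = tan²(45° − 37.9°/2) = 0.2389.
P_a = ½K_aγH² = 0.5×0.2389×127.8×31.7² = 15340 lb/ft, acting at H/3 = 10.57 ft above the base.
Overturning moment M_o = P_a × H/3 = 15340 × 10.57 = 162100.
Resisting moment M_r = W × 10.5 = 95576 × 10.5 = 1004000.
FS_overturning = M_r/M_o = 1004000/162100 = 6.190.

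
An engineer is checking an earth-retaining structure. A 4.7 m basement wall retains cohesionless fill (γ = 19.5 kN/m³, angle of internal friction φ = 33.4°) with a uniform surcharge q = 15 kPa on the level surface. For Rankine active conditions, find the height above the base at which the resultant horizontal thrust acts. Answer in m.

1.76 m

K_a = 0.2899.
Triangular part P₁ = ½K_aγH² = 62.44 at H/3 = 1.567 m; rectangular part P₂ = K_a q H = 20.44 at H/2 = 2.350 m.
ȳ = (P₁·1.567 + P₂·2.350)/(P₁+P₂) = 1.760 m.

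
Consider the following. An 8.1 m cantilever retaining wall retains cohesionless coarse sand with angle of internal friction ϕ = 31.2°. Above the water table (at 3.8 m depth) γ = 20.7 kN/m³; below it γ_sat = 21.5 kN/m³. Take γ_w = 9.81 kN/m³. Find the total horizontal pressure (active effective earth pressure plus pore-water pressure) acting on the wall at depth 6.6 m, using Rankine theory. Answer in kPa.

62.8 kPa

K_a = (1 − sin φ)/(1 + sin φ) = 0.3175.
γ' = 21.5 − 9.81 = 11.69 kN/m³.
Effective vertical stress at 6.6 m: σ'_v = 20.7×3.8 + 11.69×2.80 = 111.4 kPa.
σ'_h = K_a σ'_v = 0.3175 × 111.4 = 35.37 kPa; u = γ_w × 2.80 = 27.47 kPa.
Total σ_h = 35.37 + 27.47 = 62.83 kPa.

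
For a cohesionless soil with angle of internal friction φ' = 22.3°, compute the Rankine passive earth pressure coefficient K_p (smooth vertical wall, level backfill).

2.22

K_p = (1 + sin φ)/(1 − sin φ) = tan²(45° + 22.3°/2) = 2.223.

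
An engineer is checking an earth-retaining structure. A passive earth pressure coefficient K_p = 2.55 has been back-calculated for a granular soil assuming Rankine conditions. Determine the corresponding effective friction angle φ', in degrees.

K_p = (1+sin φ)/(1−sin φ) ⇒ sin φ = (K_p − 1)/(K_p + 1) = 0.4366.
φ = arcsin(0.4366) = 25.89°.

25.9°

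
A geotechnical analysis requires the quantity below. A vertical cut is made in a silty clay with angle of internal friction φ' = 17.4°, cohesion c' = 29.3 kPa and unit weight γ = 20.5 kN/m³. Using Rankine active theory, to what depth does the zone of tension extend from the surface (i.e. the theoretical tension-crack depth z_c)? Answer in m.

K_a = tan²(45° − 17.4°/2) = 0.5396; √K_a = 0.7346.
The active pressure is zero where K_a γ z = 2c√K_a, so z_c = 2c/(γ√K_a) = 2×29.3/(20.5×0.7346) = 3.891 m.

3.89 m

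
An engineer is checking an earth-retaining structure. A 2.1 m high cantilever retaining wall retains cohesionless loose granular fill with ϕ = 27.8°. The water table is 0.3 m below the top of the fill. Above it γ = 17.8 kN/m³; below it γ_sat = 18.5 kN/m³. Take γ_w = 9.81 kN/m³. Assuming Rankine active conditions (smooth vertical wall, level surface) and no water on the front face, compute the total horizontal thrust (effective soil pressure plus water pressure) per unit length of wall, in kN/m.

24.8 kN/m

K_a = tan²(45° − φ/2) = 0.3639.
γ' = 18.5 − 9.81 = 8.690 kN/m³. Depth below WT = 1.8 m.
σ'_h at WT = K_a γ d_w = 1.943 kPa; at base = 1.943 + K_a γ' × 1.8 = 7.635 kPa.
P₁ (0–0.3 m) = ½×1.943×0.3 = 0.2915. P₂ (0.3–2.1 m) = ½(1.943+7.635)×1.8 = 8.621.
P_w = ½ γ_w h₂² = 0.5×9.81×1.8² = 15.89. Total = 0.2915+8.621+15.89 = 24.80 kN/m.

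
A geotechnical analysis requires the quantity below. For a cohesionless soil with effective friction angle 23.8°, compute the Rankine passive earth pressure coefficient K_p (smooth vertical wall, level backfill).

2.35

K_p = (1 + sin φ)/(1 − sin φ) = tan²(45° + 23.8°/2) = 2.353.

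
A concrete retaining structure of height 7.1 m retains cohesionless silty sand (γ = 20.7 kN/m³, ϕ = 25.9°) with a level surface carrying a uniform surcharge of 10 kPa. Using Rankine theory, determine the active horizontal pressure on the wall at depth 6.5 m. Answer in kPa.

K_a = (1 − sin φ)/(1 + sin φ) = 0.3920.
σ_v = γz + q = 20.7 × 6.5 + 10 = 144.5 kPa.
σ_h = K_a σ_v = 0.3920 × 144.5 = 56.66 kPa.

56.7 kPa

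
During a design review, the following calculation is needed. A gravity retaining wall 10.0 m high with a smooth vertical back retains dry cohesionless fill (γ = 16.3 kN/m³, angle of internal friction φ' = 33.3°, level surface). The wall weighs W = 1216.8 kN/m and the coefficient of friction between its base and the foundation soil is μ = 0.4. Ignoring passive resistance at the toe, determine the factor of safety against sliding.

2.05

K_a = tan²(45° − 33.3°/2) = 0.2911.
P_a = ½K_aγH² = 0.5×0.2911×16.3×10.0² = 237.3 kN/m, acting at H/3 = 3.333 m above the base.
FS_sliding = μW / P_a = 0.4×1216.8 / 237.3 = 2.051.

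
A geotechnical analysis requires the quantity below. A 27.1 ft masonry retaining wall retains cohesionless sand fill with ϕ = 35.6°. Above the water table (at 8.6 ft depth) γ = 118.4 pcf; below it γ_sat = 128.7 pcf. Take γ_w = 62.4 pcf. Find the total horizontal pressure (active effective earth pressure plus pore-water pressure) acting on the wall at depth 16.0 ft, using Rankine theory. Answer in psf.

K_a = (1 − sin φ)/(1 + sin φ) = 0.2641.
γ' = 128.7 − 62.4 = 66.30 pcf.
Effective vertical stress at 16.0 ft: σ'_v = 118.4×8.6 + 66.30×7.40 = 1509 psf.
σ'_h = K_a σ'_v = 0.2641 × 1509 = 398.5 psf; u = γ_w × 7.40 = 461.8 psf.
Total σ_h = 398.5 + 461.8 = 860.3 psf.

860 psf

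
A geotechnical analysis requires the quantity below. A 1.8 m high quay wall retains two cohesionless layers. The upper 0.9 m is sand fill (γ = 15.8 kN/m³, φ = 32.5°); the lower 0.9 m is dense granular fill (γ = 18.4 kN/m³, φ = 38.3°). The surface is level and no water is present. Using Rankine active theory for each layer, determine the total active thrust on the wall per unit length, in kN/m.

K_a1 = tan²(45°−32.5°/2) = 0.3010; K_a2 = tan²(45°−38.3°/2) = 0.2347.
Layer 1: σ at base = K_a1 γ₁ h₁ = 4.280 kPa; P₁ = ½×4.280×0.9 = 1.926.
Layer 2: σ_v at top = γ₁h₁ = 14.22; σ_h top = K_a2×14.22 = 3.338; σ_h base = K_a2×(14.22+18.4×0.9) = 7.225.
P₂ = ½(3.338+7.225)×0.9 = 4.753. Total P_a = 1.926+4.753 = 6.679 kN/m.

6.68 kN/m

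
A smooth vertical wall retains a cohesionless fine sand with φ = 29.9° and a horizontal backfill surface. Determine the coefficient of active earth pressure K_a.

0.335

K_a = tan²(45° − φ/2) = tan²(30.05°) = 0.3347.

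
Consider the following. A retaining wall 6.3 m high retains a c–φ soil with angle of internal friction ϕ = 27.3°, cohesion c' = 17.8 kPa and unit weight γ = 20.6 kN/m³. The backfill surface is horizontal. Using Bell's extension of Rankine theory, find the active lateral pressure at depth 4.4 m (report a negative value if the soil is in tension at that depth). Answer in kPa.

12.0 kPa

K_a = (1 − sin φ)/(1 + sin φ) = 0.3711.
σ_a = K_a γ z − 2c√K_a = 0.3711×20.6×4.4 − 2×17.8×0.6092 = 11.95 kPa.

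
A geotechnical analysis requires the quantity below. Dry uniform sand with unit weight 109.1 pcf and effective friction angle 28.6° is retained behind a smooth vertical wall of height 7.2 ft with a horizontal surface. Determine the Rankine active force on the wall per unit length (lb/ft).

K_a = tan²(45° − φ/2) = 0.3525.
P_a = ½ K_a γ H² = 0.5 × 0.3525 × 109.1 × 7.2² = 997.0 lb/ft.

997 lb/ft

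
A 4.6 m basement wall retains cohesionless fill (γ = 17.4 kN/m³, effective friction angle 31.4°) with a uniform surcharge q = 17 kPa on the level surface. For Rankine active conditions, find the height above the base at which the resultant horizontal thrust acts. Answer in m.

K_a = 0.3149.
Triangular part P₁ = ½K_aγH² = 57.97 at H/3 = 1.533 m; rectangular part P₂ = K_a q H = 24.63 at H/2 = 2.300 m.
ȳ = (P₁·1.533 + P₂·2.300)/(P₁+P₂) = 1.762 m.

1.76 m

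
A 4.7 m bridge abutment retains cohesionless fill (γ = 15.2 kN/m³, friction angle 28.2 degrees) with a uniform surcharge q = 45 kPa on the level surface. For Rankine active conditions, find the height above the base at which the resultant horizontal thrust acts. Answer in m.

2.00 m

K_a = 0.3582.
Triangular part P₁ = ½K_aγH² = 60.13 at H/3 = 1.567 m; rectangular part P₂ = K_a q H = 75.76 at H/2 = 2.350 m.
ȳ = (P₁·1.567 + P₂·2.350)/(P₁+P₂) = 2.003 m.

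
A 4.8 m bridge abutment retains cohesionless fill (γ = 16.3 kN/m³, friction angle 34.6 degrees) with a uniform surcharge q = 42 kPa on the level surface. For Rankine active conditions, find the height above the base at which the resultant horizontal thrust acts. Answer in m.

2.01 m

K_a = 0.2756.
Triangular part P₁ = ½K_aγH² = 51.76 at H/3 = 1.600 m; rectangular part P₂ = K_a q H = 55.57 at H/2 = 2.400 m.
ȳ = (P₁·1.600 + P₂·2.400)/(P₁+P₂) = 2.014 m.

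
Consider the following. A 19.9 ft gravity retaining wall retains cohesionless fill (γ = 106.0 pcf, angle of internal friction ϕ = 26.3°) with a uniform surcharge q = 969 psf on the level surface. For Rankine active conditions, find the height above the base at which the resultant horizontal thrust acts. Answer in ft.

K_a = 0.3859.
Triangular part P₁ = ½K_aγH² = 8100 at H/3 = 6.633 ft; rectangular part P₂ = K_a q H = 7442 at H/2 = 9.950 ft.
ȳ = (P₁·6.633 + P₂·9.950)/(P₁+P₂) = 8.221 ft.

8.22 ft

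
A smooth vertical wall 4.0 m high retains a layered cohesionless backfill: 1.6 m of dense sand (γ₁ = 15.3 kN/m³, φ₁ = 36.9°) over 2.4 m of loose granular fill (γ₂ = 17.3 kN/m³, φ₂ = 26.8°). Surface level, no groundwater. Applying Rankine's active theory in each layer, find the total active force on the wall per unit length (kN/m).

46.0 kN/m

K_a1 = tan²(45°−36.9°/2) = 0.2497; K_a2 = tan²(45°−26.8°/2) = 0.3785.
Layer 1: σ at base = K_a1 γ₁ h₁ = 6.112 kPa; P₁ = ½×6.112×1.6 = 4.890.
Layer 2: σ_v at top = γ₁h₁ = 24.48; σ_h top = K_a2×24.48 = 9.265; σ_h base = K_a2×(24.48+17.3×2.4) = 24.98.
P₂ = ½(9.265+24.98)×2.4 = 41.09. Total P_a = 4.890+41.09 = 45.98 kN/m.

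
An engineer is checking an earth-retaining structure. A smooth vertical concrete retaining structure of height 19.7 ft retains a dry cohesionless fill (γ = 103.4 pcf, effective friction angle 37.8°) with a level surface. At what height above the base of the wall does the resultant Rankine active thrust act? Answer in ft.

6.57 ft

K_a = 0.2400.
The pressure distribution is triangular, so the resultant acts at H/3 above the base = 19.7/3 = 6.567 ft.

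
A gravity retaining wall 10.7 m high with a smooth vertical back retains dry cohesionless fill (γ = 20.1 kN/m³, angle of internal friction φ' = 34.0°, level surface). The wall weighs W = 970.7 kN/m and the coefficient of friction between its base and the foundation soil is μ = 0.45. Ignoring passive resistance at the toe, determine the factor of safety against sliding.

1.34

K_a = tan²(45° − 34.0°/2) = 0.2827.
P_a = ½K_aγH² = 0.5×0.2827×20.1×10.7² = 325.3 kN/m, acting at H/3 = 3.567 m above the base.
FS_sliding = μW / P_a = 0.45×970.7 / 325.3 = 1.343.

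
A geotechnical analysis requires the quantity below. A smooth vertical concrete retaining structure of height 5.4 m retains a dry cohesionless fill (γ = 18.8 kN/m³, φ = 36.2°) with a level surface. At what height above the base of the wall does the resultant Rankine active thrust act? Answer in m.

K_a = 0.2574.
The pressure distribution is triangular, so the resultant acts at H/3 above the base = 5.4/3 = 1.800 m.

1.80 m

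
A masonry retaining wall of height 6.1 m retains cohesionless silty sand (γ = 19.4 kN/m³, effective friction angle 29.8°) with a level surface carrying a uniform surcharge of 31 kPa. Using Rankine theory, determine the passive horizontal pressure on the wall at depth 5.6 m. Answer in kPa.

416 kPa

K_p = (1 + sin φ)/(1 − sin φ) = 2.976.
σ_v = γz + q = 19.4 × 5.6 + 31 = 139.6 kPa.
σ_h = K_p σ_v = 2.976 × 139.6 = 415.6 kPa.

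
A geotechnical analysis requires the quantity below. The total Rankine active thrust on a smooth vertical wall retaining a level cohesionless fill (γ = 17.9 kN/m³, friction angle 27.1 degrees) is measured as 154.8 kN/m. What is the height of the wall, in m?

6.80 m

K_a = 0.3741. P_a = ½ K_a γ H² ⇒ H = √(2P_a/(K_a γ)).
H = √(2×154.8/(0.3741×17.9)) = 6.800 m.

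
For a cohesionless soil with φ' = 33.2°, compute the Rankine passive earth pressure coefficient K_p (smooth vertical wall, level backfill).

3.42

K_p = (1 + sin φ)/(1 − sin φ) = tan²(45° + 33.2°/2) = 3.421.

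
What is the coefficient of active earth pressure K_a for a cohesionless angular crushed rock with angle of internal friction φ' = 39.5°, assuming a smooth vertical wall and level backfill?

0.222

K_a = (1 − sin φ)/(1 + sin φ) = (1 − sin 39.5°)/(1 + sin 39.5°) = 0.2224.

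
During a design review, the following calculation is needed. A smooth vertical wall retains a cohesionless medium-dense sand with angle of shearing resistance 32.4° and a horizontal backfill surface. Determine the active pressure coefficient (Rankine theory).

0.302

K_a = tan²(45° − φ/2) = tan²(28.80°) = 0.3022.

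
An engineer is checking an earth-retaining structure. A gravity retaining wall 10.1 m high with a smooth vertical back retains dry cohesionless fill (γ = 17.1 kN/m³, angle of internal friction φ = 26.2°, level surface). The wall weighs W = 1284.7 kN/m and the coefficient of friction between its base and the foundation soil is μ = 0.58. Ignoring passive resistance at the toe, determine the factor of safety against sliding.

2.21

K_a = tan²(45° − 26.2°/2) = 0.3874.
P_a = ½K_aγH² = 0.5×0.3874×17.1×10.1² = 337.9 kN/m, acting at H/3 = 3.367 m above the base.
FS_sliding = μW / P_a = 0.58×1284.7 / 337.9 = 2.205.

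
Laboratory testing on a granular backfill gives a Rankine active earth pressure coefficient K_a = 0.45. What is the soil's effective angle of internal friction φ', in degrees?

K_a = tan²(45° − φ/2) ⇒ 45° − φ/2 = arctan(√0.45) = 33.85°.
φ = 2(45° − 33.85°) = 22.29°.

22.3°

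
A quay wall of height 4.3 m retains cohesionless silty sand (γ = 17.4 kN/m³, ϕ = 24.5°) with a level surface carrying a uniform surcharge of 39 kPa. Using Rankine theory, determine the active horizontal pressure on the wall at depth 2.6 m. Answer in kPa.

34.9 kPa

K_a = (1 − sin φ)/(1 + sin φ) = 0.4137.
σ_v = γz + q = 17.4 × 2.6 + 39 = 84.24 kPa.
σ_h = K_a σ_v = 0.4137 × 84.24 = 34.85 kPa.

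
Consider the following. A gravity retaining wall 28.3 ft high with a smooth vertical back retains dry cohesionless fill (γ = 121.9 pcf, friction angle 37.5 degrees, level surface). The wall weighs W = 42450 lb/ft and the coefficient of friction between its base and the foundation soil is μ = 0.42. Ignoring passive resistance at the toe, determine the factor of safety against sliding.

K_a = tan²(45° − 37.5°/2) = 0.2432.
P_a = ½K_aγH² = 0.5×0.2432×121.9×28.3² = 11870 lb/ft, acting at H/3 = 9.433 ft above the base.
FS_sliding = μW / P_a = 0.42×42450 / 11870 = 1.502.

1.50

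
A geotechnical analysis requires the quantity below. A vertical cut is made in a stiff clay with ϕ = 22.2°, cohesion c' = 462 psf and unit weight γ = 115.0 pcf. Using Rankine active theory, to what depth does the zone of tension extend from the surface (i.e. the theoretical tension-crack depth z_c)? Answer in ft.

K_a = tan²(45° − 22.2°/2) = 0.4515; √K_a = 0.6720.
The active pressure is zero where K_a γ z = 2c√K_a, so z_c = 2c/(γ√K_a) = 2×462/(115.0×0.6720) = 11.96 ft.

12.0 ft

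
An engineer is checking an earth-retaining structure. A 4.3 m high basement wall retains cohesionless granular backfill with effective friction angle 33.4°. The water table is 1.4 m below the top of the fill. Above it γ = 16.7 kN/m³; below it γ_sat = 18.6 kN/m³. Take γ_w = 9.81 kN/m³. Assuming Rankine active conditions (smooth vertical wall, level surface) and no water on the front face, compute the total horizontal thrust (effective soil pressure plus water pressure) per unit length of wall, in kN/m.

76.4 kN/m

K_a = tan²(45° − φ/2) = 0.2899.
γ' = 18.6 − 9.81 = 8.790 kN/m³. Depth below WT = 2.9 m.
σ'_h at WT = K_a γ d_w = 6.778 kPa; at base = 6.778 + K_a γ' × 2.9 = 14.17 kPa.
P₁ (0–1.4 m) = ½×6.778×1.4 = 4.745. P₂ (1.4–4.3 m) = ½(6.778+14.17)×2.9 = 30.37.
P_w = ½ γ_w h₂² = 0.5×9.81×2.9² = 41.25. Total = 4.745+30.37+41.25 = 76.37 kN/m.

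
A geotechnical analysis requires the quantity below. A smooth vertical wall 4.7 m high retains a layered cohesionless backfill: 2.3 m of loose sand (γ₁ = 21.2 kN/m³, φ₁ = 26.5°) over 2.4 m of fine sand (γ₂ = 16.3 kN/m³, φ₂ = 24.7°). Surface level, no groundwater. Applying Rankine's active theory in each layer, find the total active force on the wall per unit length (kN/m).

88.8 kN/m

K_a1 = tan²(45°−26.5°/2) = 0.3829; K_a2 = tan²(45°−24.7°/2) = 0.4106.
Layer 1: σ at base = K_a1 γ₁ h₁ = 18.67 kPa; P₁ = ½×18.67×2.3 = 21.47.
Layer 2: σ_v at top = γ₁h₁ = 48.76; σ_h top = K_a2×48.76 = 20.02; σ_h base = K_a2×(48.76+16.3×2.4) = 36.08.
P₂ = ½(20.02+36.08)×2.4 = 67.32. Total P_a = 21.47+67.32 = 88.79 kN/m.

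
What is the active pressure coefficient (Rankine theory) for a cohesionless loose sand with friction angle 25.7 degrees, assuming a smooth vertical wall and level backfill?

0.395

K_a = (1 − sin φ)/(1 + sin φ) = (1 − sin 25.7°)/(1 + sin 25.7°) = 0.3950.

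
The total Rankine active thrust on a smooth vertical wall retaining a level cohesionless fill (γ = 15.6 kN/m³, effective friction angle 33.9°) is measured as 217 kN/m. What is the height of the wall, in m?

K_a = 0.2839. P_a = ½ K_a γ H² ⇒ H = √(2P_a/(K_a γ)).
H = √(2×217/(0.2839×15.6)) = 9.899 m.

9.90 m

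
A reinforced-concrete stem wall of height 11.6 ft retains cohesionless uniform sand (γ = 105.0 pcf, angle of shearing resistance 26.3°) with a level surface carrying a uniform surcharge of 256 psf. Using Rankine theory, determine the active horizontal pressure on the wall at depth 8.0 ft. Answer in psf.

K_a = (1 − sin φ)/(1 + sin φ) = 0.3859.
σ_v = γz + q = 105.0 × 8.0 + 256 = 1096 psf.
σ_h = K_a σ_v = 0.3859 × 1096 = 423.0 psf.

423 psf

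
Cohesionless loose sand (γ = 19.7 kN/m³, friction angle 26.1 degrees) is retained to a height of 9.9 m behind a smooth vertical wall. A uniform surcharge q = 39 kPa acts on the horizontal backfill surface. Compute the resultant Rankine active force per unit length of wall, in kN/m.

526 kN/m

K_a = tan²(45° − φ/2) = 0.3889.
Soil triangle: ½ K_a γ H² = 0.5×0.3889×19.7×9.9² = 375.5 kN/m.
Surcharge rectangle: K_a q H = 0.3889×39×9.9 = 150.2 kN/m.
Total = 375.5 + 150.2 = 525.7 kN/m.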